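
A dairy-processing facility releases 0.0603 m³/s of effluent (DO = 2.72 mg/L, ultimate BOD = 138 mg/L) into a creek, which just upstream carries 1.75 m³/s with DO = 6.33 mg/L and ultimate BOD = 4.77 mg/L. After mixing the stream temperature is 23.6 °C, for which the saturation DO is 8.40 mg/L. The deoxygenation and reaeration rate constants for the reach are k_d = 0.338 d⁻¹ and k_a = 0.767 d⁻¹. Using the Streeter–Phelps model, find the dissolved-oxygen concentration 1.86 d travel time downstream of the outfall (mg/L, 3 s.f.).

DO ≈ 5.75 mg/L

Mixed DO = (1.75×6.33 + 0.0603×2.72)/(1.75+0.0603) = 11.24/1.810 = 6.210 mg/L.
Mixed L₀ = (1.75×4.77 + 0.0603×138)/(1.810) = 16.67/1.810 = 9.208 mg/L.
Initial deficit D₀ = C_s − DO₀ = 8.40 − 6.210 = 2.190 mg/L.
D(1.86) = [0.338×9.208/(0.767−0.338)](e^(−0.338×1.86) − e^(−0.767×1.86)) + 2.190 e^(−0.767×1.86)
= 7.255 × (0.5333 − 0.2401) + 2.190 × 0.2401 = 2.653 mg/L.
DO = 8.40 − 2.653 = 5.747 mg/L.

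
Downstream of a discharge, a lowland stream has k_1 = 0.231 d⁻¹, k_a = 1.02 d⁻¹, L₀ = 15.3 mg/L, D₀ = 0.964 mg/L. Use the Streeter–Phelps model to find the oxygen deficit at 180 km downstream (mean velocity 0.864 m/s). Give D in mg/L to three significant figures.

Travel time t = x/v = 180 km / (0.864 m/s) = 180000 m / 0.864 m/s = 208300 s = 2.411 d.
k_1 L₀/(k_a−k_1) = 0.231×15.3/(1.02−0.231) = 3.534/0.7890 = 4.479 mg/L.
e^(−k_1 t) = e^(−0.231×2.411) = 0.5729; e^(−k_a t) = e^(−1.02×2.411) = 0.08548.
D = 4.479 × (0.5729 − 0.08548) + 0.964 × 0.08548 = 2.183 + 0.08240 = 2.266 mg/L.

D ≈ 2.27 mg/L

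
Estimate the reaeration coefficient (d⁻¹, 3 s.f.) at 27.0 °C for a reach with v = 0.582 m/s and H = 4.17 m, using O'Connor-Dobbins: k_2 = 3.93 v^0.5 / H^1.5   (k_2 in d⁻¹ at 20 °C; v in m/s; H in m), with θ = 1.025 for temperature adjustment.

k_2 ≈ 0.419 d⁻¹

k_2(20) = 3.93 × 0.582^0.5 / 4.17^1.5 = 3.93 × 0.7629 / 8.515 = 0.3521 d⁻¹.
k_2(27.0) = 0.3521 × 1.025^(27.0−20) = 0.3521 × 1.189 = 0.4185 d⁻¹.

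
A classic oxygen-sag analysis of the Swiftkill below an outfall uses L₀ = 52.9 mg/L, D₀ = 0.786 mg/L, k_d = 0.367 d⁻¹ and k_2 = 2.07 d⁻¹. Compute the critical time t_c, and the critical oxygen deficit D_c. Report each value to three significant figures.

At the critical point dD/dt = 0, so k_d L₀ e^(−k_d t) = k_2 D. Substituting D(t) from the Streeter–Phelps equation and solving for t gives
t_c = ln[(k_2/k_d)(1 − D₀(k_2−k_d)/(k_d L₀))] / (k_2−k_d).
Here k_2−k_d = 1.703 d⁻¹ and 1 − D₀(k_2−k_d)/(k_d L₀) = 1 − 0.786×1.703/(0.367×52.9) = 0.9311, so
t_c = ln(5.640 × 0.9311) / 1.703 = 1.659 / 1.703 = 0.9739 d.
L(t_c) = L₀ e^(−k_d t_c) = 52.9 × 0.6995 = 37.00 mg/L, and at the critical point k_2 D_c = k_d L, so D_c = (0.367/2.07) × 37.00 = 6.560 mg/L.

t_c ≈ 0.974 d; D_c ≈ 6.56 mg/L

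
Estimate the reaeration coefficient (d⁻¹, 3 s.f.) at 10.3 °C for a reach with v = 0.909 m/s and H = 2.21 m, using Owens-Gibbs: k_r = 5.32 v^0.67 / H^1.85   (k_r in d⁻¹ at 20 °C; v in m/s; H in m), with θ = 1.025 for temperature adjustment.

k_r(20) = 5.32 × 0.909^0.67 / 2.21^1.85 = 5.32 × 0.9381 / 4.336 = 1.151 d⁻¹.
k_r(10.3) = 1.151 × 1.025^(10.3−20) = 1.151 × 0.7870 = 0.9057 d⁻¹.

k_r ≈ 0.906 d⁻¹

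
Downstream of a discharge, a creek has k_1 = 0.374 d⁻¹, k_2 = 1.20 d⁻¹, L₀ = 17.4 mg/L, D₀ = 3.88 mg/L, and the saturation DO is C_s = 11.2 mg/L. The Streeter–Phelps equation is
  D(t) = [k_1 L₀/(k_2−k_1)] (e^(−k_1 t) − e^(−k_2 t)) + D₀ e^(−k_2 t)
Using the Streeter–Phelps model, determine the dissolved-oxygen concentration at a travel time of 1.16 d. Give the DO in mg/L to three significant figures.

k_1 L₀/(k_2−k_1) = 0.374×17.4/(1.20−0.374) = 6.508/0.8260 = 7.878 mg/L.
e^(−k_1 t) = e^(−0.374×1.160) = 0.6480; e^(−k_2 t) = e^(−1.20×1.160) = 0.2486.
D = 7.878 × (0.6480 − 0.2486) + 3.88 × 0.2486 = 3.147 + 0.9645 = 4.111 mg/L.
DO = C_s − D = 11.2 − 4.111 = 7.089 mg/L.

DO ≈ 7.09 mg/L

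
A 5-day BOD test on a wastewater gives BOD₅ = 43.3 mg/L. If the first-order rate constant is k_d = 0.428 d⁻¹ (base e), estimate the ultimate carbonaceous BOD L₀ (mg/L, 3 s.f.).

BOD₅ = L₀(1 − e^(−5k_d)) ⇒ L₀ = BOD₅ / (1 − e^(−5×0.428))
= 43.3 / (1 − 0.1177) = 43.3 / 0.8823 = 49.07 mg/L.

L₀ ≈ 49.1 mg/L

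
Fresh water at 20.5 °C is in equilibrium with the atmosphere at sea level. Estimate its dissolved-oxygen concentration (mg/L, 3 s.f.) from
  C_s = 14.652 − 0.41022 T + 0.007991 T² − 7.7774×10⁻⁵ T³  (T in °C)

C_s ≈ 8.93 mg/L

C_s = 14.652 − 0.41022×20.5 + 0.007991×20.5² − 7.7774×10⁻⁵×20.5³ = 8.931 mg/L.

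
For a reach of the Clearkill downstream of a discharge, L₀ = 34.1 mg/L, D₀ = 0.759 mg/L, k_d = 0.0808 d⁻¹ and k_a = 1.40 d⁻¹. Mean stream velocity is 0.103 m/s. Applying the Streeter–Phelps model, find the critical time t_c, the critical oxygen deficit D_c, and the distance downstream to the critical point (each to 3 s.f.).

t_c ≈ 1.82 d; D_c ≈ 1.70 mg/L; x_c ≈ 16.2 km

At the critical point dD/dt = 0, so k_d L₀ e^(−k_d t) = k_a D. Substituting D(t) from the Streeter–Phelps equation and solving for t gives
t_c = ln[(k_a/k_d)(1 − D₀(k_a−k_d)/(k_d L₀))] / (k_a−k_d).
Here k_a−k_d = 1.319 d⁻¹ and 1 − D₀(k_a−k_d)/(k_d L₀) = 1 − 0.759×1.319/(0.0808×34.1) = 0.6366, so
t_c = ln(17.33 × 0.6366) / 1.319 = 2.401 / 1.319 = 1.820 d.
L(t_c) = L₀ e^(−k_d t_c) = 34.1 × 0.8633 = 29.44 mg/L, and at the critical point k_a D_c = k_d L, so D_c = (0.0808/1.40) × 29.44 = 1.699 mg/L.
x_c = v t_c = 0.103 m/s × 1.820 d × 86400 s/d = 16190 m ≈ 16.2 km.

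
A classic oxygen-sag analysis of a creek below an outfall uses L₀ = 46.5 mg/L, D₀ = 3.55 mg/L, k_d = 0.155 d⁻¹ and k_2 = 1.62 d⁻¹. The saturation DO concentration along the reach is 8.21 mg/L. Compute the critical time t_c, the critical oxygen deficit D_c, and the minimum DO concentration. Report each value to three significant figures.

With k_2/k_d = 10.45 and 1 − D₀(k_2−k_d)/(k_d L₀) = 0.2784,
t_c = ln(10.45 × 0.2784) / (1.62 − 0.155) = ln(2.910) / 1.465 = 1.068/1.465 = 0.7291 d.
L(t_c) = L₀ e^(−k_d t_c) = 46.5 × 0.8931 = 41.53 mg/L, and at the critical point k_2 D_c = k_d L, so D_c = (0.155/1.62) × 41.53 = 3.974 mg/L.
Minimum DO = C_s − D_c = 8.21 − 3.974 = 4.236 mg/L.

t_c ≈ 0.729 d; D_c ≈ 3.97 mg/L; min DO ≈ 4.24 mg/L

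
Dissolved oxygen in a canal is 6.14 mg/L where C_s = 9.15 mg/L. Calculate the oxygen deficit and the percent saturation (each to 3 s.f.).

D ≈ 3.01 mg/L; 67.1 % saturation

D = C_s − C = 9.15 − 6.14 = 3.01 mg/L.
% saturation = 6.14/9.15 × 100 = 67.1 %.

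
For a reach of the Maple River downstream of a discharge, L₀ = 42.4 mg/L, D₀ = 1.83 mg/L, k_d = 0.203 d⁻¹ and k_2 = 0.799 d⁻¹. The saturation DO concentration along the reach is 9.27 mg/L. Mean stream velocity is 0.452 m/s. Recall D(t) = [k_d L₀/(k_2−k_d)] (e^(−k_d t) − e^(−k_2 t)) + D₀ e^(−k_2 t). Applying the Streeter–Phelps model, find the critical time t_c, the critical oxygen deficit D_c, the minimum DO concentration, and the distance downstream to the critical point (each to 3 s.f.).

At the critical point dD/dt = 0, so k_d L₀ e^(−k_d t) = k_2 D. Substituting D(t) from the Streeter–Phelps equation and solving for t gives
t_c = ln[(k_2/k_d)(1 − D₀(k_2−k_d)/(k_d L₀))] / (k_2−k_d).
Here k_2−k_d = 0.5960 d⁻¹ and 1 − D₀(k_2−k_d)/(k_d L₀) = 1 − 1.83×0.5960/(0.203×42.4) = 0.8733, so
t_c = ln(3.936 × 0.8733) / 0.5960 = 1.235 / 0.5960 = 2.072 d.
L(t_c) = L₀ e^(−k_d t_c) = 42.4 × 0.6567 = 27.84 mg/L, and at the critical point k_2 D_c = k_d L, so D_c = (0.203/0.799) × 27.84 = 7.074 mg/L.
Minimum DO = C_s − D_c = 9.27 − 7.074 = 2.196 mg/L.
x_c = v t_c = 0.452 m/s × 2.072 d × 86400 s/d = 80900 m ≈ 80.9 km.

t_c ≈ 2.07 d; D_c ≈ 7.07 mg/L; min DO ≈ 2.20 mg/L; x_c ≈ 80.9 km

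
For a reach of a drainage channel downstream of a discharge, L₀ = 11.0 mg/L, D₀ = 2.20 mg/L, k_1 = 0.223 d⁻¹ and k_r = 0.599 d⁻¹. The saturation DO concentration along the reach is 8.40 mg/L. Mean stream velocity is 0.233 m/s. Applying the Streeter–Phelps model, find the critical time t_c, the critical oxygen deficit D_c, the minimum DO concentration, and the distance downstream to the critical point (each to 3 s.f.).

t_c ≈ 1.53 d; D_c ≈ 2.91 mg/L; min DO ≈ 5.49 mg/L; x_c ≈ 30.9 km

At the critical point dD/dt = 0, so k_1 L₀ e^(−k_1 t) = k_r D. Substituting D(t) from the Streeter–Phelps equation and solving for t gives
t_c = ln[(k_r/k_1)(1 − D₀(k_r−k_1)/(k_1 L₀))] / (k_r−k_1).
Here k_r−k_1 = 0.3760 d⁻¹ and 1 − D₀(k_r−k_1)/(k_1 L₀) = 1 − 2.20×0.3760/(0.223×11.0) = 0.6628, so
t_c = ln(2.686 × 0.6628) / 0.3760 = 0.5768 / 0.3760 = 1.534 d.
L(t_c) = L₀ e^(−k_1 t_c) = 11.0 × 0.7103 = 7.813 mg/L, and at the critical point k_r D_c = k_1 L, so D_c = (0.223/0.599) × 7.813 = 2.909 mg/L.
Minimum DO = C_s − D_c = 8.40 − 2.909 = 5.491 mg/L.
x_c = v t_c = 0.233 m/s × 1.534 d × 86400 s/d = 30880 m ≈ 30.9 km.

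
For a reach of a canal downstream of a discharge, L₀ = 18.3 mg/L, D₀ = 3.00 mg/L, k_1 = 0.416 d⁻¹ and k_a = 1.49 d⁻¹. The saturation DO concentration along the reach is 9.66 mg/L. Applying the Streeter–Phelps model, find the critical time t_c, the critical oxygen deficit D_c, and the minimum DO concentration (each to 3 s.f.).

t_c ≈ 0.676 d; D_c ≈ 3.86 mg/L; min DO ≈ 5.80 mg/L

With k_a/k_1 = 3.582 and 1 − D₀(k_a−k_1)/(k_1 L₀) = 0.5768,
t_c = ln(3.582 × 0.5768) / (1.49 − 0.416) = ln(2.066) / 1.074 = 0.7255/1.074 = 0.6755 d.
D_c = (k_1/k_a) L₀ e^(−k_1 t_c) = (0.416/1.49) × 18.3 × e^(−0.416×0.6755) = 0.2792 × 18.3 × 0.7550 = 3.858 mg/L.
Minimum DO = C_s − D_c = 9.66 − 3.858 = 5.802 mg/L.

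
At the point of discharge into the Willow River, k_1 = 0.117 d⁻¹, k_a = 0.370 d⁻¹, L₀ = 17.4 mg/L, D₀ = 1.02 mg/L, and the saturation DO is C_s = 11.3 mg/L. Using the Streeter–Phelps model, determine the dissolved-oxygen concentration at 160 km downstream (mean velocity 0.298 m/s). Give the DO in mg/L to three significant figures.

DO ≈ 8.12 mg/L

Travel time t = x/v = 160 km / (0.298 m/s) = 160000 m / 0.298 m/s = 536900 s = 6.214 d.
k_1 L₀/(k_a−k_1) = 0.117×17.4/(0.370−0.117) = 2.036/0.2530 = 8.047 mg/L.
e^(−k_1 t) = e^(−0.117×6.214) = 0.4833; e^(−k_a t) = e^(−0.370×6.214) = 0.1003.
D = 8.047 × (0.4833 − 0.1003) + 1.02 × 0.1003 = 3.082 + 0.1023 = 3.184 mg/L.
DO = C_s − D = 11.3 − 3.184 = 8.116 mg/L.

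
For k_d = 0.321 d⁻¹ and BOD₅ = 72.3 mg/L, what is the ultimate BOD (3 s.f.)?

BOD₅ = L₀(1 − e^(−5k_d)) ⇒ L₀ = BOD₅ / (1 − e^(−5×0.321))
= 72.3 / (1 − 0.2009) = 72.3 / 0.7991 = 90.48 mg/L.

L₀ ≈ 90.5 mg/L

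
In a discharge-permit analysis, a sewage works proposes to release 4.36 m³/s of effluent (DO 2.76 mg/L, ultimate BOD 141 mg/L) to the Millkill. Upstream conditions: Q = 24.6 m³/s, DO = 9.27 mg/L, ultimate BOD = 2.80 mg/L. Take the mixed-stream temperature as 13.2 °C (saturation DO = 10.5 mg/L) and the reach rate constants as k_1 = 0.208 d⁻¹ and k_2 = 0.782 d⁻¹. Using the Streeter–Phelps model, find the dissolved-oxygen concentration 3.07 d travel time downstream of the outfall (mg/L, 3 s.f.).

Mixed DO = (24.6×9.27 + 4.36×2.76)/(24.6+4.36) = 240.1/28.96 = 8.290 mg/L.
Mixed L₀ = (24.6×2.80 + 4.36×141)/(28.96) = 683.6/28.96 = 23.61 mg/L.
Initial deficit D₀ = C_s − DO₀ = 10.5 − 8.290 = 2.210 mg/L.
D(3.07) = [0.208×23.61/(0.782−0.208)](e^(−0.208×3.07) − e^(−0.782×3.07)) + 2.210 e^(−0.782×3.07)
= 8.554 × (0.5281 − 0.09065) + 2.210 × 0.09065 = 3.942 mg/L.
DO = 10.5 − 3.942 = 6.558 mg/L.

DO ≈ 6.56 mg/L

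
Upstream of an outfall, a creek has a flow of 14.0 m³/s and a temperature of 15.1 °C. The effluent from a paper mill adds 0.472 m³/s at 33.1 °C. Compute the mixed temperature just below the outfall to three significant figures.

15.7 °C

Flow-weighted mixing: C = (Q_r C_r + Q_w C_w)/(Q_r + Q_w)
= (14.0×15.1 + 0.472×33.1)/(14.0 + 0.472) = 227.0/14.47 = 15.69 °C.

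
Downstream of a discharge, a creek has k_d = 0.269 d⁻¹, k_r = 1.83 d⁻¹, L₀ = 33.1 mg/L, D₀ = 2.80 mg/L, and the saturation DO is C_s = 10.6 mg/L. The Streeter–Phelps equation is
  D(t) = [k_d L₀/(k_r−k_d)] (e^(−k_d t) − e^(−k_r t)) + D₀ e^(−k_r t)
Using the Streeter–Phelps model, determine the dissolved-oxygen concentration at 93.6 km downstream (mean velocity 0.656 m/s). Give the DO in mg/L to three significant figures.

Travel time t = x/v = 93.6 km / (0.656 m/s) = 93600 m / 0.656 m/s = 142700 s = 1.651 d.
k_d L₀/(k_r−k_d) = 0.269×33.1/(1.83−0.269) = 8.904/1.561 = 5.704 mg/L.
e^(−k_d t) = e^(−0.269×1.651) = 0.6413; e^(−k_r t) = e^(−1.83×1.651) = 0.04870.
D = 5.704 × (0.6413 − 0.04870) + 2.80 × 0.04870 = 3.380 + 0.1364 = 3.517 mg/L.
DO = C_s − D = 10.6 − 3.517 = 7.083 mg/L.

DO ≈ 7.08 mg/L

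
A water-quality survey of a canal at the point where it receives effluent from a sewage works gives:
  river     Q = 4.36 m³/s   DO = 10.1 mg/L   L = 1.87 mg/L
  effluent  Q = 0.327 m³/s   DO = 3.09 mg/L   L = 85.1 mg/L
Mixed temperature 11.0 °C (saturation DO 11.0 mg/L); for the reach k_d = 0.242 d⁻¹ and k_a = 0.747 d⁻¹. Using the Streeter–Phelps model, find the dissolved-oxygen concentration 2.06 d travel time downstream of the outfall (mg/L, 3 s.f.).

DO ≈ 9.26 mg/L

Mixed DO = (4.36×10.1 + 0.327×3.09)/(4.36+0.327) = 45.05/4.687 = 9.611 mg/L.
Mixed L₀ = (4.36×1.87 + 0.327×85.1)/(4.687) = 35.98/4.687 = 7.677 mg/L.
Initial deficit D₀ = C_s − DO₀ = 11.0 − 9.611 = 1.389 mg/L.
D(2.06) = [0.242×7.677/(0.747−0.242)](e^(−0.242×2.06) − e^(−0.747×2.06)) + 1.389 e^(−0.747×2.06)
= 3.679 × (0.6074 − 0.2146) + 1.389 × 0.2146 = 1.743 mg/L.
DO = 11.0 − 1.743 = 9.257 mg/L.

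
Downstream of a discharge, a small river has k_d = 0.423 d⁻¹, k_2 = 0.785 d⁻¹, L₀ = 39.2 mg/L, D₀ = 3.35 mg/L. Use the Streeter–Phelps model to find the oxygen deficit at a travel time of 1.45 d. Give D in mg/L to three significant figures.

k_d L₀/(k_2−k_d) = 0.423×39.2/(0.785−0.423) = 16.58/0.3620 = 45.81 mg/L.
e^(−k_d t) = e^(−0.423×1.450) = 0.5415; e^(−k_2 t) = e^(−0.785×1.450) = 0.3204.
D = 45.81 × (0.5415 − 0.3204) + 3.35 × 0.3204 = 10.13 + 1.073 = 11.20 mg/L.

D ≈ 11.2 mg/L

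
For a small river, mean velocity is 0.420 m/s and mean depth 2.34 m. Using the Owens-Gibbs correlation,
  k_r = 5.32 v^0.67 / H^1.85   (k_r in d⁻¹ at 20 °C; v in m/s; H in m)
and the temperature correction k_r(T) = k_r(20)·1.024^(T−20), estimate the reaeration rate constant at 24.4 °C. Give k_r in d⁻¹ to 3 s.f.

k_r ≈ 0.685 d⁻¹

k_r(20) = 5.32 × 0.420^0.67 / 2.34^1.85 = 5.32 × 0.5592 / 4.820 = 0.6172 d⁻¹.
k_r(24.4) = 0.6172 × 1.024^(24.4−20) = 0.6172 × 1.110 = 0.6851 d⁻¹.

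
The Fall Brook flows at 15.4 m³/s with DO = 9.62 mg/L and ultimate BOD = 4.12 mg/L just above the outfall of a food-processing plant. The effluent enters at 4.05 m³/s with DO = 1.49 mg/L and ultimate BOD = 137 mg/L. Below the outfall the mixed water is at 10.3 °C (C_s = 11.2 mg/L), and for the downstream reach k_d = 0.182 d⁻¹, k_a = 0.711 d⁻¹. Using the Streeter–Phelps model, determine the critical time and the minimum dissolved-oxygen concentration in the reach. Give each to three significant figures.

Mixed DO = (15.4×9.62 + 4.05×1.49)/(15.4+4.05) = 154.2/19.45 = 7.927 mg/L.
Mixed L₀ = (15.4×4.12 + 4.05×137)/(19.45) = 618.3/19.45 = 31.79 mg/L.
Initial deficit D₀ = C_s − DO₀ = 11.2 − 7.927 = 3.273 mg/L.
t_c = (1/0.5290) ln[(0.711/0.182)(1 − 3.273×0.5290/(0.182×31.79))] = 1.890 × ln(2.738) = 1.904 d.
D_c = (0.182/0.711) × 31.79 × e^(−0.182×1.904) = 0.2560 × 31.79 × 0.7072 = 5.755 mg/L.
Minimum DO = 11.2 − 5.755 = 5.445 mg/L.

t_c ≈ 1.90 d; minimum DO ≈ 5.45 mg/L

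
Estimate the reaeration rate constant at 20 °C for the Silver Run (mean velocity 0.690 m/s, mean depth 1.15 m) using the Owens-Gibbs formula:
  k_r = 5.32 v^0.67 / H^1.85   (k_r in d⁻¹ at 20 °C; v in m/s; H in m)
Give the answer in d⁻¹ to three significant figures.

k_r ≈ 3.20 d⁻¹

k_r = 5.32 × 0.690^0.67 / 1.15^1.85 = 5.32 × 0.7799 / 1.295 = 3.204 d⁻¹.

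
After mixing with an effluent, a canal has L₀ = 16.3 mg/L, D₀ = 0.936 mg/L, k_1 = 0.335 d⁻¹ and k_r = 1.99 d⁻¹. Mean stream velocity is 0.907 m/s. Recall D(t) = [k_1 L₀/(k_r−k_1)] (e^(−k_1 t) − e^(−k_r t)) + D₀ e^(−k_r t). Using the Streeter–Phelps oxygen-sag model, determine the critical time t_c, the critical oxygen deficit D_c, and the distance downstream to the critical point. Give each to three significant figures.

t_c ≈ 0.875 d; D_c ≈ 2.05 mg/L; x_c ≈ 68.6 km

With k_r/k_1 = 5.940 and 1 − D₀(k_r−k_1)/(k_1 L₀) = 0.7163,
t_c = ln(5.940 × 0.7163) / (1.99 − 0.335) = ln(4.255) / 1.655 = 1.448/1.655 = 0.8750 d.
D_c = (k_1/k_r) L₀ e^(−k_1 t_c) = (0.335/1.99) × 16.3 × e^(−0.335×0.8750) = 0.1683 × 16.3 × 0.7459 = 2.047 mg/L.
x_c = v t_c = 0.907 m/s × 0.8750 d × 86400 s/d = 68570 m ≈ 68.6 km.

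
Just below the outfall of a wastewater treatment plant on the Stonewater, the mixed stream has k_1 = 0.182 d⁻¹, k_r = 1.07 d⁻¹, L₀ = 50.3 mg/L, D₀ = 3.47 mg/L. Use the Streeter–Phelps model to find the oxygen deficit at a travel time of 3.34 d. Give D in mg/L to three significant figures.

k_1 L₀/(k_r−k_1) = 0.182×50.3/(1.07−0.182) = 9.155/0.8880 = 10.31 mg/L.
e^(−k_1 t) = e^(−0.182×3.340) = 0.5445; e^(−k_r t) = e^(−1.07×3.340) = 0.02805.
D = 10.31 × (0.5445 − 0.02805) + 3.47 × 0.02805 = 5.324 + 0.09733 = 5.422 mg/L.

D ≈ 5.42 mg/L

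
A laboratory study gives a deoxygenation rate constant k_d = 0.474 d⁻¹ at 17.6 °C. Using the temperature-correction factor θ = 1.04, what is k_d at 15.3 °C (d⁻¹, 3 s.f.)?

k_d(T₂) = k_d(T₁) · θ^(T₂−T₁) = 0.474 × 1.04^(15.3−17.6)
= 0.474 × 1.04^-2.30 = 0.474 × 0.9137 = 0.4331 d⁻¹.

k_d ≈ 0.433 d⁻¹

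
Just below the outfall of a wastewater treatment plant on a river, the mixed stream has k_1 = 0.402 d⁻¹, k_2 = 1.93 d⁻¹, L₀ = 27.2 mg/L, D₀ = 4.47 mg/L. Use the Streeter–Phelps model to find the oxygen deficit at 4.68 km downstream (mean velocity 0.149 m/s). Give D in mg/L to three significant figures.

Travel time t = x/v = 4.68 km / (0.149 m/s) = 4680 m / 0.149 m/s = 31410 s = 0.3635 d.
k_1 L₀/(k_2−k_1) = 0.402×27.2/(1.93−0.402) = 10.93/1.528 = 7.156 mg/L.
e^(−k_1 t) = e^(−0.402×0.3635) = 0.8640; e^(−k_2 t) = e^(−1.93×0.3635) = 0.4958.
D = 7.156 × (0.8640 − 0.4958) + 4.47 × 0.4958 = 2.635 + 2.216 = 4.851 mg/L.

D ≈ 4.85 mg/L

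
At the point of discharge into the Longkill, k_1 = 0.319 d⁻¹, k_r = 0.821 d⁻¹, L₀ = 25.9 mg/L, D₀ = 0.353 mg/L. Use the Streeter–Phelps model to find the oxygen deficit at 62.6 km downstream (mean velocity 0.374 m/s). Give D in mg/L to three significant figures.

Travel time t = x/v = 62.6 km / (0.374 m/s) = 62600 m / 0.374 m/s = 167400 s = 1.937 d.
k_1 L₀/(k_r−k_1) = 0.319×25.9/(0.821−0.319) = 8.262/0.5020 = 16.46 mg/L.
e^(−k_1 t) = e^(−0.319×1.937) = 0.5390; e^(−k_r t) = e^(−0.821×1.937) = 0.2038.
D = 16.46 × (0.5390 − 0.2038) + 0.353 × 0.2038 = 5.517 + 0.07195 = 5.589 mg/L.

D ≈ 5.59 mg/L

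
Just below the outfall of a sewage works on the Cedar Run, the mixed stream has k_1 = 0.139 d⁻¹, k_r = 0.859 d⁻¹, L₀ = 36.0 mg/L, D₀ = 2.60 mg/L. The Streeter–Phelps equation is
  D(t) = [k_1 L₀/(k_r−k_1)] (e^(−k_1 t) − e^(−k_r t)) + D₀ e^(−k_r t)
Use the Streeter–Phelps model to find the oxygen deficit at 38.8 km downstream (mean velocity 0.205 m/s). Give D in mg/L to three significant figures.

Travel time t = x/v = 38.8 km / (0.205 m/s) = 38800 m / 0.205 m/s = 189300 s = 2.191 d.
k_1 L₀/(k_r−k_1) = 0.139×36.0/(0.859−0.139) = 5.004/0.7200 = 6.950 mg/L.
e^(−k_1 t) = e^(−0.139×2.191) = 0.7375; e^(−k_r t) = e^(−0.859×2.191) = 0.1523.
D = 6.950 × (0.7375 − 0.1523) + 2.60 × 0.1523 = 4.067 + 0.3960 = 4.463 mg/L.

D ≈ 4.46 mg/L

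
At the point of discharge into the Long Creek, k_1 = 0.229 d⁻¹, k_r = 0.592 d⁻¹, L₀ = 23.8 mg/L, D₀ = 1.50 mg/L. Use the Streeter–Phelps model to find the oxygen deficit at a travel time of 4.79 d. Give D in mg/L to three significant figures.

D ≈ 4.22 mg/L

k_1 L₀/(k_r−k_1) = 0.229×23.8/(0.592−0.229) = 5.450/0.3630 = 15.01 mg/L.
e^(−k_1 t) = e^(−0.229×4.790) = 0.3339; e^(−k_r t) = e^(−0.592×4.790) = 0.05868.
D = 15.01 × (0.3339 − 0.05868) + 1.50 × 0.05868 = 4.132 + 0.08802 = 4.220 mg/L.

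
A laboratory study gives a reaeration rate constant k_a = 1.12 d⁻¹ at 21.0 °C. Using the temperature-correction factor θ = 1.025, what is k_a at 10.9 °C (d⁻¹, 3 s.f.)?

k_a ≈ 0.873 d⁻¹

k_a(T₂) = k_a(T₁) · θ^(T₂−T₁) = 1.12 × 1.025^(10.9−21.0)
= 1.12 × 1.025^-10.1 = 1.12 × 0.7793 = 0.8728 d⁻¹.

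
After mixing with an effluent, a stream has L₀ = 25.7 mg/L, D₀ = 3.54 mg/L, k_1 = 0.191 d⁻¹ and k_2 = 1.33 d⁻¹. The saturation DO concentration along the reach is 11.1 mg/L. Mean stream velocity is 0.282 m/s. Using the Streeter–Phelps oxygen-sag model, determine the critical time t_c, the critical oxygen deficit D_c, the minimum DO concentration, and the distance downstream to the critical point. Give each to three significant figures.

t_c ≈ 0.191 d; D_c ≈ 3.56 mg/L; min DO ≈ 7.54 mg/L; x_c ≈ 4.66 km

t_c = [1/(k_2−k_1)] ln[(k_2/k_1)(1 − D₀(k_2−k_1)/(k_1 L₀))]
= [1/(1.33−0.191)] ln[(1.33/0.191)(1 − 3.54×1.139/(0.191×25.7))]
= (1/1.139) ln[6.963 × 0.1786] = 0.8780 × ln(1.244) = 0.8780 × 0.2180 = 0.1914 d.
D_c = (k_1/k_2) L₀ e^(−k_1 t_c) = (0.191/1.33) × 25.7 × e^(−0.191×0.1914) = 0.1436 × 25.7 × 0.9641 = 3.558 mg/L.
Minimum DO = C_s − D_c = 11.1 − 3.558 = 7.542 mg/L.
x_c = v t_c = 0.282 m/s × 0.1914 d × 86400 s/d = 4663 m ≈ 4.66 km.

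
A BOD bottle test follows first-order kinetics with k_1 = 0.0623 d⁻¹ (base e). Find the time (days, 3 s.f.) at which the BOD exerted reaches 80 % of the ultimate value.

y/L₀ = 1 − e^(−k_1 t) = 0.80 ⇒ e^(−k_1 t) = 0.200
t = −ln(0.200) / 0.0623 = 1.609 / 0.0623 = 25.83 d.

t ≈ 25.8 d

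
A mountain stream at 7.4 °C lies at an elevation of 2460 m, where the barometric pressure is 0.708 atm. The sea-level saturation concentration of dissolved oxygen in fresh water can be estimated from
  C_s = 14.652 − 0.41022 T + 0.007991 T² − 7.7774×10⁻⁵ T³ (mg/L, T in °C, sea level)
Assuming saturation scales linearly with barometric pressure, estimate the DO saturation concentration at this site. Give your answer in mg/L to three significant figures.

At sea level: C_s = 14.652 − 0.41022×7.4 + 0.007991×7.4² − 7.7774×10⁻⁵×7.4³ = 12.02 mg/L.
Pressure correction: C_s' = 12.02 × 0.708 = 8.512 mg/L.

C_s ≈ 8.51 mg/L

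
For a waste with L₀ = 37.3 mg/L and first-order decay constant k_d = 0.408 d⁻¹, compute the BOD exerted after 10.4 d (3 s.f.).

y_t = L₀(1 − e^(−k_d t)) = 37.3 × (1 − e^(−0.408×10.4))
= 37.3 × (1 − 0.01436) = 37.3 × 0.9856 = 36.76 mg/L.

y ≈ 36.8 mg/L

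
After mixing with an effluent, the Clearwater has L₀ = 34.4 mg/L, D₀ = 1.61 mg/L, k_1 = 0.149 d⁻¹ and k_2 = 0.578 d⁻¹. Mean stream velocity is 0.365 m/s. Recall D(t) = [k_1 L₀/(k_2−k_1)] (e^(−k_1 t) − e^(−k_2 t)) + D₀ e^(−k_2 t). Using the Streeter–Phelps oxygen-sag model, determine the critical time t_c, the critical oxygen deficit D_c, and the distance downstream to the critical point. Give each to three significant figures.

t_c ≈ 2.82 d; D_c ≈ 5.82 mg/L; x_c ≈ 89.0 km

At the critical point dD/dt = 0, so k_1 L₀ e^(−k_1 t) = k_2 D. Substituting D(t) from the Streeter–Phelps equation and solving for t gives
t_c = ln[(k_2/k_1)(1 − D₀(k_2−k_1)/(k_1 L₀))] / (k_2−k_1).
Here k_2−k_1 = 0.4290 d⁻¹ and 1 − D₀(k_2−k_1)/(k_1 L₀) = 1 − 1.61×0.4290/(0.149×34.4) = 0.8652, so
t_c = ln(3.879 × 0.8652) / 0.4290 = 1.211 / 0.4290 = 2.823 d.
D_c = (k_1/k_2) L₀ e^(−k_1 t_c) = (0.149/0.578) × 34.4 × e^(−0.149×2.823) = 0.2578 × 34.4 × 0.6567 = 5.823 mg/L.
x_c = v t_c = 0.365 m/s × 2.823 d × 86400 s/d = 89010 m ≈ 89.0 km.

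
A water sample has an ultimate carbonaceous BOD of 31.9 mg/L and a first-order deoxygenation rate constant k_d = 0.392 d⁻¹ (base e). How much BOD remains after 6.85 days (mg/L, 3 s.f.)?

L ≈ 2.18 mg/L

L_t = L₀ e^(−k_d t) = 31.9 × e^(−0.392×6.85) = 31.9 × 0.06821 = 2.176 mg/L.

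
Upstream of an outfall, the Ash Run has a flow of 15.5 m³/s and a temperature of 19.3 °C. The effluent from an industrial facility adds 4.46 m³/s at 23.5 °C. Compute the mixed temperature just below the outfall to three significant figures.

Flow-weighted mixing: C = (Q_r C_r + Q_w C_w)/(Q_r + Q_w)
= (15.5×19.3 + 4.46×23.5)/(15.5 + 4.46) = 404.0/19.96 = 20.24 °C.

20.2 °C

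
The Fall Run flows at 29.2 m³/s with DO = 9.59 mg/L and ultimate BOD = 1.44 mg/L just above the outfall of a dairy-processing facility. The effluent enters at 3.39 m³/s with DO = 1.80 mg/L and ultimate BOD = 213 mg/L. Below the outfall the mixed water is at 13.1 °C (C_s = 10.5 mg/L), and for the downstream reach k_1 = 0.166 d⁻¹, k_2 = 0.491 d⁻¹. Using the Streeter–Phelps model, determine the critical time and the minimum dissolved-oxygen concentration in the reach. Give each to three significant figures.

Mixed DO = (29.2×9.59 + 3.39×1.80)/(29.2+3.39) = 286.1/32.59 = 8.780 mg/L.
Mixed L₀ = (29.2×1.44 + 3.39×213)/(32.59) = 764.1/32.59 = 23.45 mg/L.
Initial deficit D₀ = C_s − DO₀ = 10.5 − 8.780 = 1.720 mg/L.
t_c = (1/0.3250) ln[(0.491/0.166)(1 − 1.720×0.3250/(0.166×23.45))] = 3.077 × ln(2.533) = 2.860 d.
D_c = (0.166/0.491) × 23.45 × e^(−0.166×2.860) = 0.3381 × 23.45 × 0.6221 = 4.931 mg/L.
Minimum DO = 10.5 − 4.931 = 5.569 mg/L.

t_c ≈ 2.86 d; minimum DO ≈ 5.57 mg/L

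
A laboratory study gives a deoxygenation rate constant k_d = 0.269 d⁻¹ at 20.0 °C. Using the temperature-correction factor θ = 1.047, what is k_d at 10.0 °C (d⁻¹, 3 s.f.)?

k_d ≈ 0.170 d⁻¹

k_d(T₂) = k_d(T₁) · θ^(T₂−T₁) = 0.269 × 1.047^(10.0−20.0)
= 0.269 × 1.047^-10.0 = 0.269 × 0.6317 = 0.1699 d⁻¹.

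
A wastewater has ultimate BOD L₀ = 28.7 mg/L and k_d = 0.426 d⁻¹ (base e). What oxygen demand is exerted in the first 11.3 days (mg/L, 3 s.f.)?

y ≈ 28.5 mg/L

y_t = L₀(1 − e^(−k_d t)) = 28.7 × (1 − e^(−0.426×11.3))
= 28.7 × (1 − 0.008117) = 28.7 × 0.9919 = 28.47 mg/L.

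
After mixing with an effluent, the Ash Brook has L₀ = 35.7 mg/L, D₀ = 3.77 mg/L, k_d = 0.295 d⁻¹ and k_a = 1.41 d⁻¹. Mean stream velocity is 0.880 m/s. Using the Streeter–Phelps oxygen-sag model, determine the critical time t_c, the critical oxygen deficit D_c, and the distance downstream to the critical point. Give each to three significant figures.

At the critical point dD/dt = 0, so k_d L₀ e^(−k_d t) = k_a D. Substituting D(t) from the Streeter–Phelps equation and solving for t gives
t_c = ln[(k_a/k_d)(1 − D₀(k_a−k_d)/(k_d L₀))] / (k_a−k_d).
Here k_a−k_d = 1.115 d⁻¹ and 1 − D₀(k_a−k_d)/(k_d L₀) = 1 − 3.77×1.115/(0.295×35.7) = 0.6009, so
t_c = ln(4.780 × 0.6009) / 1.115 = 1.055 / 1.115 = 0.9462 d.
D_c = (k_d/k_a) L₀ e^(−k_d t_c) = (0.295/1.41) × 35.7 × e^(−0.295×0.9462) = 0.2092 × 35.7 × 0.7564 = 5.650 mg/L.
x_c = v t_c = 0.880 m/s × 0.9462 d × 86400 s/d = 71940 m ≈ 71.9 km.

t_c ≈ 0.946 d; D_c ≈ 5.65 mg/L; x_c ≈ 71.9 km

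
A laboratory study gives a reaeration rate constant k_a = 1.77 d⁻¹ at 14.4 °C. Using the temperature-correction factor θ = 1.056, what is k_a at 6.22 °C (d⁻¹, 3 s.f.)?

k_a ≈ 1.13 d⁻¹

k_a(T₂) = k_a(T₁) · θ^(T₂−T₁) = 1.77 × 1.056^(6.22−14.4)
= 1.77 × 1.056^-8.18 = 1.77 × 0.6404 = 1.133 d⁻¹.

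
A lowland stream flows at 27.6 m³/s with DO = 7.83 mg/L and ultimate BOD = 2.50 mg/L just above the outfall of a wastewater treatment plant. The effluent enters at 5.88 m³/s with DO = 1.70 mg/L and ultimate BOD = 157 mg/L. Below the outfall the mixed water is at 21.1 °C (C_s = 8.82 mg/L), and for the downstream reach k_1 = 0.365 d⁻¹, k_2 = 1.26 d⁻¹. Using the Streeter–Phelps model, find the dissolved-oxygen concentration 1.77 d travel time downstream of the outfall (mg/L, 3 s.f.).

Mixed DO = (27.6×7.83 + 5.88×1.70)/(27.6+5.88) = 226.1/33.48 = 6.753 mg/L.
Mixed L₀ = (27.6×2.50 + 5.88×157)/(33.48) = 992.2/33.48 = 29.63 mg/L.
Initial deficit D₀ = C_s − DO₀ = 8.82 − 6.753 = 2.067 mg/L.
D(1.77) = [0.365×29.63/(1.26−0.365)](e^(−0.365×1.77) − e^(−1.26×1.77)) + 2.067 e^(−1.26×1.77)
= 12.09 × (0.5241 − 0.1075) + 2.067 × 0.1075 = 5.257 mg/L.
DO = 8.82 − 5.257 = 3.563 mg/L.

DO ≈ 3.56 mg/L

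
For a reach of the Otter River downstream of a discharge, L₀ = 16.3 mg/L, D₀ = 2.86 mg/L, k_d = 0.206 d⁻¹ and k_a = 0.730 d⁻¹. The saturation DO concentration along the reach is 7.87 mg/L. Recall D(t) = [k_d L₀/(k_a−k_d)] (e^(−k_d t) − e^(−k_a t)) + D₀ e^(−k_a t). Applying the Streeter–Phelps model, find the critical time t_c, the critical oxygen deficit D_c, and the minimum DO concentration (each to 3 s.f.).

t_c ≈ 1.29 d; D_c ≈ 3.53 mg/L; min DO ≈ 4.34 mg/L

At the critical point dD/dt = 0, so k_d L₀ e^(−k_d t) = k_a D. Substituting D(t) from the Streeter–Phelps equation and solving for t gives
t_c = ln[(k_a/k_d)(1 − D₀(k_a−k_d)/(k_d L₀))] / (k_a−k_d).
Here k_a−k_d = 0.5240 d⁻¹ and 1 − D₀(k_a−k_d)/(k_d L₀) = 1 − 2.86×0.5240/(0.206×16.3) = 0.5537, so
t_c = ln(3.544 × 0.5537) / 0.5240 = 0.6740 / 0.5240 = 1.286 d.
D_c = (k_d/k_a) L₀ e^(−k_d t_c) = (0.206/0.730) × 16.3 × e^(−0.206×1.286) = 0.2822 × 16.3 × 0.7672 = 3.529 mg/L.
Minimum DO = C_s − D_c = 7.87 − 3.529 = 4.341 mg/L.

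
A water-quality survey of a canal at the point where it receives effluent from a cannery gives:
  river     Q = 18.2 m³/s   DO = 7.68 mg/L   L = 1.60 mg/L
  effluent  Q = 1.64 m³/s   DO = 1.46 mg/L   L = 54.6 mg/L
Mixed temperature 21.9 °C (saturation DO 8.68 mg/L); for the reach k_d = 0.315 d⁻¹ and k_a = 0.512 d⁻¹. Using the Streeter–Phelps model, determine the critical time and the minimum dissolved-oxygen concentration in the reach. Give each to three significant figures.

Mixed DO = (18.2×7.68 + 1.64×1.46)/(18.2+1.64) = 142.2/19.84 = 7.166 mg/L.
Mixed L₀ = (18.2×1.60 + 1.64×54.6)/(19.84) = 118.7/19.84 = 5.981 mg/L.
Initial deficit D₀ = C_s − DO₀ = 8.68 − 7.166 = 1.514 mg/L.
t_c = (1/0.1970) ln[(0.512/0.315)(1 − 1.514×0.1970/(0.315×5.981))] = 5.076 × ln(1.368) = 1.591 d.
D_c = (0.315/0.512) × 5.981 × e^(−0.315×1.591) = 0.6152 × 5.981 × 0.6059 = 2.229 mg/L.
Minimum DO = 8.68 − 2.229 = 6.451 mg/L.

t_c ≈ 1.59 d; minimum DO ≈ 6.45 mg/L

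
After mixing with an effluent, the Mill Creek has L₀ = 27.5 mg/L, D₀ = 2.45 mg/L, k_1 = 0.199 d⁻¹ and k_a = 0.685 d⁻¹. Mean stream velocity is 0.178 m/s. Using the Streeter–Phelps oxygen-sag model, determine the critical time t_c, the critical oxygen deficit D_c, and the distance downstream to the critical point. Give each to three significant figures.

t_c ≈ 2.04 d; D_c ≈ 5.32 mg/L; x_c ≈ 31.4 km

At the critical point dD/dt = 0, so k_1 L₀ e^(−k_1 t) = k_a D. Substituting D(t) from the Streeter–Phelps equation and solving for t gives
t_c = ln[(k_a/k_1)(1 − D₀(k_a−k_1)/(k_1 L₀))] / (k_a−k_1).
Here k_a−k_1 = 0.4860 d⁻¹ and 1 − D₀(k_a−k_1)/(k_1 L₀) = 1 − 2.45×0.4860/(0.199×27.5) = 0.7824, so
t_c = ln(3.442 × 0.7824) / 0.4860 = 0.9908 / 0.4860 = 2.039 d.
L(t_c) = L₀ e^(−k_1 t_c) = 27.5 × 0.6665 = 18.33 mg/L, and at the critical point k_a D_c = k_1 L, so D_c = (0.199/0.685) × 18.33 = 5.325 mg/L.
x_c = v t_c = 0.178 m/s × 2.039 d × 86400 s/d = 31350 m ≈ 31.4 km.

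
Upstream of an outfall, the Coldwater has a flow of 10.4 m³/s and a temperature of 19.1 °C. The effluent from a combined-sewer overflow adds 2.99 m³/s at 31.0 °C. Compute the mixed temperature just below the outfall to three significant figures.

21.8 °C

Flow-weighted mixing: C = (Q_r C_r + Q_w C_w)/(Q_r + Q_w)
= (10.4×19.1 + 2.99×31.0)/(10.4 + 2.99) = 291.3/13.39 = 21.76 °C.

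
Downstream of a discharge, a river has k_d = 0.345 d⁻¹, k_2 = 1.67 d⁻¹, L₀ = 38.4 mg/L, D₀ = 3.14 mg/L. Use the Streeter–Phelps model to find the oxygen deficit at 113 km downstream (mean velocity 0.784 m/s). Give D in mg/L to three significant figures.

Travel time t = x/v = 113 km / (0.784 m/s) = 113000 m / 0.784 m/s = 144100 s = 1.668 d.
k_d L₀/(k_2−k_d) = 0.345×38.4/(1.67−0.345) = 13.25/1.325 = 9.998 mg/L.
e^(−k_d t) = e^(−0.345×1.668) = 0.5624; e^(−k_2 t) = e^(−1.67×1.668) = 0.06167.
D = 9.998 × (0.5624 − 0.06167) + 3.14 × 0.06167 = 5.007 + 0.1937 = 5.200 mg/L.

D ≈ 5.20 mg/L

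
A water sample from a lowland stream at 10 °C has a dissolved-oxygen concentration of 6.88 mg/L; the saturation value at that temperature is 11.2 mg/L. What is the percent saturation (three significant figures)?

% saturation = C/C_s × 100 = 6.88/11.2 × 100 = 61.4 %.

61.4 % saturation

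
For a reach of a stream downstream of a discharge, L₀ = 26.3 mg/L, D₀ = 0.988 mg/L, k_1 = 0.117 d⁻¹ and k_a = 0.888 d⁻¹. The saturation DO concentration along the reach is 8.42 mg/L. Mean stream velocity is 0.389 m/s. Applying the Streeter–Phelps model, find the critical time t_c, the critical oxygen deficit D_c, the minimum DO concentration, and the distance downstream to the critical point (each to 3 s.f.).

t_c ≈ 2.26 d; D_c ≈ 2.66 mg/L; min DO ≈ 5.76 mg/L; x_c ≈ 76.0 km

At the critical point dD/dt = 0, so k_1 L₀ e^(−k_1 t) = k_a D. Substituting D(t) from the Streeter–Phelps equation and solving for t gives
t_c = ln[(k_a/k_1)(1 − D₀(k_a−k_1)/(k_1 L₀))] / (k_a−k_1).
Here k_a−k_1 = 0.7710 d⁻¹ and 1 − D₀(k_a−k_1)/(k_1 L₀) = 1 − 0.988×0.7710/(0.117×26.3) = 0.7524, so
t_c = ln(7.590 × 0.7524) / 0.7710 = 1.742 / 0.7710 = 2.260 d.
L(t_c) = L₀ e^(−k_1 t_c) = 26.3 × 0.7677 = 20.19 mg/L, and at the critical point k_a D_c = k_1 L, so D_c = (0.117/0.888) × 20.19 = 2.660 mg/L.
Minimum DO = C_s − D_c = 8.42 − 2.660 = 5.760 mg/L.
x_c = v t_c = 0.389 m/s × 2.260 d × 86400 s/d = 75950 m ≈ 76.0 km.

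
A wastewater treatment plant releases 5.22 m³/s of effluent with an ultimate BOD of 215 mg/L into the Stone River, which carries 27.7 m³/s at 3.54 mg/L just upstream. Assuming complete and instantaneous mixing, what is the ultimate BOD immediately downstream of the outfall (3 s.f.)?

37.1 mg/L

Flow-weighted mixing: C = (Q_r C_r + Q_w C_w)/(Q_r + Q_w)
= (27.7×3.54 + 5.22×215)/(27.7 + 5.22) = 1220/32.92 = 37.07 mg/L.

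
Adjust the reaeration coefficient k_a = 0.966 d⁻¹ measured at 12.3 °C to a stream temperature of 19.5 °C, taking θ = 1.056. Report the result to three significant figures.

k_a ≈ 1.43 d⁻¹

k_a(T₂) = k_a(T₁) · θ^(T₂−T₁) = 0.966 × 1.056^(19.5−12.3)
= 0.966 × 1.056^7.20 = 0.966 × 1.480 = 1.430 d⁻¹.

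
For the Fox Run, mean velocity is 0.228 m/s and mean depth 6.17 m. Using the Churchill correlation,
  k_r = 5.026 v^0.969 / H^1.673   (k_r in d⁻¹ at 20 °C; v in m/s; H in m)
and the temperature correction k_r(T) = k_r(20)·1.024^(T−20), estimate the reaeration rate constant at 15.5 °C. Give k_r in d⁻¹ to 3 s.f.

k_r(20) = 5.026 × 0.228^0.969 / 6.17^1.673 = 5.026 × 0.2387 / 21.00 = 0.05714 d⁻¹.
k_r(15.5) = 0.05714 × 1.024^(15.5−20) = 0.05714 × 0.8988 = 0.05135 d⁻¹.

k_r ≈ 0.0514 d⁻¹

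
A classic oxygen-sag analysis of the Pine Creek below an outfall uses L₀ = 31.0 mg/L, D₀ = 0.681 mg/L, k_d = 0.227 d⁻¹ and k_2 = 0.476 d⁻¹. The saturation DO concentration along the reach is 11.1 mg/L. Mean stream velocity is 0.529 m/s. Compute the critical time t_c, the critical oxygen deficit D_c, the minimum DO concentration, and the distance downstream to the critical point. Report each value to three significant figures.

t_c ≈ 2.88 d; D_c ≈ 7.70 mg/L; min DO ≈ 3.40 mg/L; x_c ≈ 131 km

At the critical point dD/dt = 0, so k_d L₀ e^(−k_d t) = k_2 D. Substituting D(t) from the Streeter–Phelps equation and solving for t gives
t_c = ln[(k_2/k_d)(1 − D₀(k_2−k_d)/(k_d L₀))] / (k_2−k_d).
Here k_2−k_d = 0.2490 d⁻¹ and 1 − D₀(k_2−k_d)/(k_d L₀) = 1 − 0.681×0.2490/(0.227×31.0) = 0.9759, so
t_c = ln(2.097 × 0.9759) / 0.2490 = 0.7161 / 0.2490 = 2.876 d.
L(t_c) = L₀ e^(−k_d t_c) = 31.0 × 0.5206 = 16.14 mg/L, and at the critical point k_2 D_c = k_d L, so D_c = (0.227/0.476) × 16.14 = 7.696 mg/L.
Minimum DO = C_s − D_c = 11.1 − 7.696 = 3.404 mg/L.
x_c = v t_c = 0.529 m/s × 2.876 d × 86400 s/d = 131400 m ≈ 131 km.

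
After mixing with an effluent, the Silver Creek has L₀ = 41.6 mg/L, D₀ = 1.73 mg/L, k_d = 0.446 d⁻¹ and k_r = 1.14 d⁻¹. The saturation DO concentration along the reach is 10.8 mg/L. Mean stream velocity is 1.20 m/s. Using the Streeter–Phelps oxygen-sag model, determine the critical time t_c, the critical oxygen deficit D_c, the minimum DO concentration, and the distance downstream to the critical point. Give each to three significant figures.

With k_r/k_d = 2.556 and 1 − D₀(k_r−k_d)/(k_d L₀) = 0.9353,
t_c = ln(2.556 × 0.9353) / (1.14 − 0.446) = ln(2.391) / 0.6940 = 0.8716/0.6940 = 1.256 d.
D_c = (k_d/k_r) L₀ e^(−k_d t_c) = (0.446/1.14) × 41.6 × e^(−0.446×1.256) = 0.3912 × 41.6 × 0.5711 = 9.295 mg/L.
Minimum DO = C_s − D_c = 10.8 − 9.295 = 1.505 mg/L.
x_c = v t_c = 1.20 m/s × 1.256 d × 86400 s/d = 130200 m ≈ 130 km.

t_c ≈ 1.26 d; D_c ≈ 9.30 mg/L; min DO ≈ 1.50 mg/L; x_c ≈ 130 km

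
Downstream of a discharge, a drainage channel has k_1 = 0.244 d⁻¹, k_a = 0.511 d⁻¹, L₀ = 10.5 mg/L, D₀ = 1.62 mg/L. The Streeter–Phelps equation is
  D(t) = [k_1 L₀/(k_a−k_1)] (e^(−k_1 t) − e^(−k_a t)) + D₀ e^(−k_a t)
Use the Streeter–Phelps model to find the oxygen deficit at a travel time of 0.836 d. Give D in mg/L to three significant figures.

k_1 L₀/(k_a−k_1) = 0.244×10.5/(0.511−0.244) = 2.562/0.2670 = 9.596 mg/L.
e^(−k_1 t) = e^(−0.244×0.8360) = 0.8155; e^(−k_a t) = e^(−0.511×0.8360) = 0.6523.
D = 9.596 × (0.8155 − 0.6523) + 1.62 × 0.6523 = 1.565 + 1.057 = 2.622 mg/L.

D ≈ 2.62 mg/L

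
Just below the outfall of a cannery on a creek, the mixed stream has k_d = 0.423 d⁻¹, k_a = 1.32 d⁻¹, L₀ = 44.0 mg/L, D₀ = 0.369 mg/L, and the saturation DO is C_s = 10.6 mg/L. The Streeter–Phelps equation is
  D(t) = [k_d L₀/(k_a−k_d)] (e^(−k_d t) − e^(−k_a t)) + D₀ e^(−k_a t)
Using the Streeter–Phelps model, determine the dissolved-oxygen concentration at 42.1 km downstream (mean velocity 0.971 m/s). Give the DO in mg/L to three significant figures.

Travel time t = x/v = 42.1 km / (0.971 m/s) = 42100 m / 0.971 m/s = 43360 s = 0.5018 d.
k_d L₀/(k_a−k_d) = 0.423×44.0/(1.32−0.423) = 18.61/0.8970 = 20.75 mg/L.
e^(−k_d t) = e^(−0.423×0.5018) = 0.8087; e^(−k_a t) = e^(−1.32×0.5018) = 0.5156.
D = 20.75 × (0.8087 − 0.5156) + 0.369 × 0.5156 = 6.082 + 0.1903 = 6.273 mg/L.
DO = C_s − D = 10.6 − 6.273 = 4.327 mg/L.

DO ≈ 4.33 mg/L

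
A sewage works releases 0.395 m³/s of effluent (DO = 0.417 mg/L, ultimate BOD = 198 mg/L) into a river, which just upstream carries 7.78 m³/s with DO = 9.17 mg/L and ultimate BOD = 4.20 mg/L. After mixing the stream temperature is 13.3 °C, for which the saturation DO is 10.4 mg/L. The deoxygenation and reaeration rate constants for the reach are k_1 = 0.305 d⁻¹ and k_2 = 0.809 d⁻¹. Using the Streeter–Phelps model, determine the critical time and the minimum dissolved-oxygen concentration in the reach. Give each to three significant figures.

Mixed DO = (7.78×9.17 + 0.395×0.417)/(7.78+0.395) = 71.51/8.175 = 8.747 mg/L.
Mixed L₀ = (7.78×4.20 + 0.395×198)/(8.175) = 110.9/8.175 = 13.56 mg/L.
Initial deficit D₀ = C_s − DO₀ = 10.4 − 8.747 = 1.653 mg/L.
t_c = (1/0.5040) ln[(0.809/0.305)(1 − 1.653×0.5040/(0.305×13.56))] = 1.984 × ln(2.118) = 1.489 d.
D_c = (0.305/0.809) × 13.56 × e^(−0.305×1.489) = 0.3770 × 13.56 × 0.6349 = 3.247 mg/L.
Minimum DO = 10.4 − 3.247 = 7.153 mg/L.

t_c ≈ 1.49 d; minimum DO ≈ 7.15 mg/L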